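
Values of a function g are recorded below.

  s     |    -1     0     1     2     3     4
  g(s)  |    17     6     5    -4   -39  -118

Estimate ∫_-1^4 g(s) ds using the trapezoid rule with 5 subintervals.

Δs = 1.
T_5 = (1/2)·[17 + 2·6 + 2·5 + 2·(-4) + 2·(-39) + (-118)] = -82.5.

-82.5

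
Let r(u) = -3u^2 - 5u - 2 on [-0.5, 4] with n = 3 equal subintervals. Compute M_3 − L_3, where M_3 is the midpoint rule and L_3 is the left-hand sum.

M_3 = -109.96875.
L_3 = -65.25.
M_3 − L_3 = -44.71875.

-44.71875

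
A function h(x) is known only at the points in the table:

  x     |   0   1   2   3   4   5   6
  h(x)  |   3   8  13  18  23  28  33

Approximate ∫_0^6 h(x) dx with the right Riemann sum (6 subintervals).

Δx = 1.
Sum = 1·[8 + 13 + 18 + 23 + 28 + 33] = 123.

123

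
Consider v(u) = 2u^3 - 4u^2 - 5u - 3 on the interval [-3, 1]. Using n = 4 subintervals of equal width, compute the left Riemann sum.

-110

Δu = (1 − (-3))/4 = 1.
Left endpoints: -3, -2, -1, 0.
v(-3) = -78, v(-2) = -25, v(-1) = -4, v(0) = -3.
Sum = Δu · [v(-3) + v(-2) + v(-1) + v(0)].
Sum = -110.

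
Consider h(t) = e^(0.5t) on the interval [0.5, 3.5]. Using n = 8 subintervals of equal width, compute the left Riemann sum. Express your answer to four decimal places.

8.1291

Δt = (3.5 − 0.5)/8 = 0.375.
Left endpoints: 0.5, 0.875, 1.25, 1.625, 2, 2.375, 2.75, 3.125.
h(0.5) ≈ 1.2840, h(0.875) ≈ 1.5488, h(1.25) ≈ 1.8682, h(1.625) ≈ 2.2535, h(2) ≈ 2.7183, h(2.375) ≈ 3.2789, h(2.75) ≈ 3.9551, h(3.125) ≈ 4.7707.
Sum = Δt · [h(0.5) + h(0.875) + h(1.25) + ...].
Sum ≈ 8.1291.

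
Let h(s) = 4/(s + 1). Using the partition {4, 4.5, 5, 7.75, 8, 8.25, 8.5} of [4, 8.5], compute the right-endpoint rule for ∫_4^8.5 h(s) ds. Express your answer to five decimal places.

2.27859

Subinterval widths: 0.5, 0.5, 2.75, 0.25, 0.25, 0.25.
Right endpoints: 4.5, 5, 7.75, 8, 8.25, 8.5.
h(4.5) = 8/11, h(5) = 2/3, h(7.75) = 16/35, h(8) = 4/9, h(8.25) = 16/37, h(8.5) = 8/19.
Sum = Σ Δs_i · h(s_i).
Sum ≈ 2.27859.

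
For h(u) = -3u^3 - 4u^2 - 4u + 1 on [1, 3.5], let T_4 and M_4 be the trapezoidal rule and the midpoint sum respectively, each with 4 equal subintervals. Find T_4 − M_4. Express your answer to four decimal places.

T_4 ≈ -191.577148.
M_4 ≈ -185.656738.
T_4 − M_4 ≈ -5.9204.

-5.9204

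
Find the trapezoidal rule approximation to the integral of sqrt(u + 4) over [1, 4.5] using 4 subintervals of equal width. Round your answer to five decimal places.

Δu = (4.5 − 1)/4 = 0.875.
f(1) ≈ 2.23607, f(1.875) ≈ 2.42384, f(2.75) ≈ 2.59808, f(3.625) ≈ 2.76134, f(4.5) ≈ 2.91548.
T_4 = (Δu/2)·[f(u_0) + 2f(u_1) + 2f(u_2) + 2f(u_3) + f(u_4)].
Sum ≈ 9.06415.

9.06415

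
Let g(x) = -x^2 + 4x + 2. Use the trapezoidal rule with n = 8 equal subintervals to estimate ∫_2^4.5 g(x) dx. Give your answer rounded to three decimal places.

9.751

Δx = (4.5 − 2)/8 = 0.3125.
g(2) = 6, g(2.3125) = 5.90234375, g(2.625) = 5.609375, g(2.9375) = 5.12109375, g(3.25) = 4.4375, g(3.5625) = 3.55859375, g(3.875) = 2.484375, g(4.1875) = 1.21484375, g(4.5) = -0.25.
T_8 = (Δx/2)·[g(x_0) + 2g(x_1) + ... + 2g(x_{7}) + g(x_8)].
Sum ≈ 9.751.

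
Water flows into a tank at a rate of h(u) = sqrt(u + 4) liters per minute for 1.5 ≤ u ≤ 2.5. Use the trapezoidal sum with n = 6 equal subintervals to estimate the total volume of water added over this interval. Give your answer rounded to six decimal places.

2.448741

Δu = (2.5 − 1.5)/6 = 1/6.
h(1.5) ≈ 2.345208, h(5/3) ≈ 2.380476, h(11/6) ≈ 2.415229, h(2) ≈ 2.449490, h(13/6) ≈ 2.483277, h(7/3) ≈ 2.516611, h(2.5) ≈ 2.549510.
T_6 = (Δu/2)·[h(u_0) + 2h(u_1) + ... + 2h(u_{5}) + h(u_6)].
Sum ≈ 2.448741.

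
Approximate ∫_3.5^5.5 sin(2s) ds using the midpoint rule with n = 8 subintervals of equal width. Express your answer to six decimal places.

Δs = (5.5 − 3.5)/8 = 0.25.
Midpoints: 3.625, 3.875, 4.125, 4.375, 4.625, 4.875, 5.125, 5.375.
f(3.625) ≈ 0.823081, f(3.875) ≈ 0.994599, f(4.125) ≈ 0.922604, f(4.375) ≈ 0.624724, f(4.625) ≈ 0.173889, f(4.875) ≈ -0.319519, f(5.125) ≈ -0.734698, f(5.375) ≈ -0.969998.
Sum = Δs · [f(3.625) + f(3.875) + f(4.125) + ...].
Sum ≈ 0.378670.

0.378670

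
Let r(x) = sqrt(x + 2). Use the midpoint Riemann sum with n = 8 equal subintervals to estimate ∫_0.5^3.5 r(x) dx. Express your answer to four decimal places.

Δx = (3.5 − 0.5)/8 = 0.375.
Midpoints: 0.6875, 1.0625, 1.4375, 1.8125, 2.1875, 2.5625, 2.9375, 3.3125.
r(0.6875) ≈ 1.6394, r(1.0625) ≈ 1.7500, r(1.4375) ≈ 1.8540, r(1.8125) ≈ 1.9526, r(2.1875) ≈ 2.0463, r(2.5625) ≈ 2.1360, r(2.9375) ≈ 2.2220, r(3.3125) ≈ 2.3049.
Sum = Δx · [r(0.6875) + r(1.0625) + r(1.4375) + ...].
Sum ≈ 5.9645.

5.9645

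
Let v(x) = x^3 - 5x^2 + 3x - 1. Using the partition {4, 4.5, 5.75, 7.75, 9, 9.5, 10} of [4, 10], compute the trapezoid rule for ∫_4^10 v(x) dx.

1027.40234375

Subinterval widths: 0.5, 1.25, 2, 1.25, 0.5, 0.5.
v(4) = -5, v(4.5) = 2.375, v(5.75) = 41.046875, v(7.75) = 187.421875, v(9) = 350, v(9.5) = 433.625, v(10) = 529.
On each subinterval the trapezoid contributes (Δx_i/2)·[v(x_{i-1}) + v(x_i)].
Sum = 1027.40234375.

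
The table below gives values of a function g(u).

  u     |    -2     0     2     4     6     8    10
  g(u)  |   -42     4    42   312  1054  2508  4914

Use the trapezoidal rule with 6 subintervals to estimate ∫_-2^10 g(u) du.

12712

Δu = 2.
T_6 = (2/2)·[(-42) + 2·4 + 2·42 + 2·312 + 2·1054 + 2·2508 + 4914] = 12712.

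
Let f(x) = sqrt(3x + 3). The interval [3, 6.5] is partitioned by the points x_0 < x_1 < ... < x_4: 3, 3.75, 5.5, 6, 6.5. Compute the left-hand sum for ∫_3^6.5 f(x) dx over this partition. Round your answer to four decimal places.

Subinterval widths: 0.75, 1.75, 0.5, 0.5.
Left endpoints: 3, 3.75, 5.5, 6.
f(3) ≈ 3.4641, f(3.75) ≈ 3.7749, f(5.5) ≈ 4.4159, f(6) ≈ 4.5826.
Sum = Σ Δx_i · f(x_i).
Sum ≈ 13.7034.

13.7034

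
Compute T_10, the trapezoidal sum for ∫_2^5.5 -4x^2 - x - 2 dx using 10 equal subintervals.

-231.5775

Δx = (5.5 − 2)/10 = 0.35.
f(2) = -20, f(2.35) = -26.44, f(2.7) = -33.86, f(3.05) = -42.26, f(3.4) = -51.64, f(3.75) = -62, f(4.1) = -73.34, f(4.45) = -85.66, f(4.8) = -98.96, f(5.15) = -113.24, f(5.5) = -128.5.
T_10 = (Δx/2)·[f(x_0) + 2f(x_1) + ... + 2f(x_{9}) + f(x_10)].
Sum = -231.5775.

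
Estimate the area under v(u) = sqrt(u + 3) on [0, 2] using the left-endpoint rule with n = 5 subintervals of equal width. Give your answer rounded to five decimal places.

3.88779

Δu = (2 − 0)/5 = 0.4.
Left endpoints: 0, 0.4, 0.8, 1.2, 1.6.
v(0) ≈ 1.73205, v(0.4) ≈ 1.84391, v(0.8) ≈ 1.94936, v(1.2) ≈ 2.04939, v(1.6) ≈ 2.14476.
Sum = Δu · [v(0) + v(0.4) + v(0.8) + v(1.2) + v(1.6)].
Sum ≈ 3.88779.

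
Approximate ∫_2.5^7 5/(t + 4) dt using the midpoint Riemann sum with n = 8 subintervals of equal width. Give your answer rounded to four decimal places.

Δt = (7 − 2.5)/8 = 0.5625.
Midpoints: 2.78125, 3.34375, 3.90625, 4.46875, 5.03125, 5.59375, 6.15625, 6.71875.
f(2.78125) = 160/217, f(3.34375) = 32/47, f(3.90625) = 160/253, f(4.46875) = 160/271, f(5.03125) = 160/289, f(5.59375) = 160/307, f(6.15625) = 32/65, f(6.71875) = 160/343.
Sum = Δt · [f(2.78125) + f(3.34375) + f(3.90625) + ...].
Sum ≈ 2.6295.

2.6295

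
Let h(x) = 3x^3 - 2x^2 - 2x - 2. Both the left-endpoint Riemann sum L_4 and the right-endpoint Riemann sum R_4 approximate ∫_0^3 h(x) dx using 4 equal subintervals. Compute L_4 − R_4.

-42.75

L_4 = 9.609375.
R_4 = 52.359375.
L_4 − R_4 = -42.75.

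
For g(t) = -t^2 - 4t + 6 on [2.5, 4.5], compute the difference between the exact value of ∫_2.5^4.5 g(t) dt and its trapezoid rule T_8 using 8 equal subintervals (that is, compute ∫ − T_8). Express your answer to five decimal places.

Exact integral: ∫_2.5^4.5 g(t) dt ≈ -41.1666667.
T_8 = -41.1875.
Error ≈ -41.1666667 − (-41.1875) ≈ 0.02083.

0.02083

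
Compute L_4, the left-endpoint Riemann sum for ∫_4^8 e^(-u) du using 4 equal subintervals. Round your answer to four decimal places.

Δu = (8 − 4)/4 = 1.
Left endpoints: 4, 5, 6, 7.
f(4) ≈ 0.0183, f(5) ≈ 0.0067, f(6) ≈ 0.0025, f(7) ≈ 0.0009.
Sum = Δu · [f(4) + f(5) + f(6) + f(7)].
Sum ≈ 0.0284.

0.0284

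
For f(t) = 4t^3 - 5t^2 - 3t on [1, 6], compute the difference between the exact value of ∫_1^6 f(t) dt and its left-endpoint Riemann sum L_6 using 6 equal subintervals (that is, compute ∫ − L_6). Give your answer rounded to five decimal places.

257.75463

Exact integral: ∫_1^6 f(t) dt ≈ 884.1666667.
L_6 ≈ 626.4120370.
Error ≈ 884.1666667 − 626.4120370 ≈ 257.75463.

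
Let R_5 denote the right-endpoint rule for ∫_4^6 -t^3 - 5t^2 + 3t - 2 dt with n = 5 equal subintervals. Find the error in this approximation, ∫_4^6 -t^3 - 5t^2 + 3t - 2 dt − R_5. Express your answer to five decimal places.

50.26667

Exact integral: ∫_4^6 f(t) dt ≈ -487.3333333.
R_5 = -537.6.
Error ≈ -487.3333333 − (-537.6) ≈ 50.26667.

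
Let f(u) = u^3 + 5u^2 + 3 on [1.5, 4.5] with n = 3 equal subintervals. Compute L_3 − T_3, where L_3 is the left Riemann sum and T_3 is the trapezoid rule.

L_3 = 174.625.
T_3 = 263.5.
L_3 − T_3 = -88.875.

-88.875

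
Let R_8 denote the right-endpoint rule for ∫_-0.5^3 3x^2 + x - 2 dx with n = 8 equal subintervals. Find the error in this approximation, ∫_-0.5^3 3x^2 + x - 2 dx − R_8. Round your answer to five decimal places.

-6.84277

Exact integral: ∫_-0.5^3 f(x) dx = 24.5.
R_8 ≈ 31.3427734.
Error ≈ 24.5 − 31.3427734 ≈ -6.84277.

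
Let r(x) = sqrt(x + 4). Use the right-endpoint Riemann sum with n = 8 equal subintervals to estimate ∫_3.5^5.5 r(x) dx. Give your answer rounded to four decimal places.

Δx = (5.5 − 3.5)/8 = 0.25.
Right endpoints: 3.75, 4, 4.25, 4.5, 4.75, 5, 5.25, 5.5.
r(3.75) ≈ 2.7839, r(4) ≈ 2.8284, r(4.25) ≈ 2.8723, r(4.5) ≈ 2.9155, r(4.75) ≈ 2.9580, r(5) ≈ 3.0000, r(5.25) ≈ 3.0414, r(5.5) ≈ 3.0822.
Sum = Δx · [r(3.75) + r(4) + r(4.25) + ...].
Sum ≈ 5.8704.

5.8704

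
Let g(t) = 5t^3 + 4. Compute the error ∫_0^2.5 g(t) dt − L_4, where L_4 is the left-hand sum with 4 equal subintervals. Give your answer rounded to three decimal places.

21.362

Exact integral: ∫_0^2.5 g(t) dt = 58.828125.
L_4 ≈ 37.46582.
Error ≈ 58.828125 − 37.46582 ≈ 21.362.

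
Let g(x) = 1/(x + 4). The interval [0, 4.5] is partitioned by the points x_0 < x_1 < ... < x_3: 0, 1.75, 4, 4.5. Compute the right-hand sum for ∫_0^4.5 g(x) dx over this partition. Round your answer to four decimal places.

0.6444

Subinterval widths: 1.75, 2.25, 0.5.
Right endpoints: 1.75, 4, 4.5.
g(1.75) = 4/23, g(4) = 0.125, g(4.5) = 2/17.
Sum = Σ Δx_i · g(x_i).
Sum ≈ 0.6444.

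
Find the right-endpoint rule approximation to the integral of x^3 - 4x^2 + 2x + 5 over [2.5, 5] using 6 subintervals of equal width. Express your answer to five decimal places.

40.62862

Δx = (5 − 2.5)/6 = 5/12.
Right endpoints: 35/12, 10/3, 3.75, 25/6, 55/12, 5.
f(35/12) = 2795/1728, f(10/3) = 115/27, f(3.75) = 8.984375, f(25/6) = 3505/216, f(55/12) = 45655/1728, f(5) = 40.
Sum = Δx · [f(35/12) + f(10/3) + f(3.75) + ...].
Sum ≈ 40.62862.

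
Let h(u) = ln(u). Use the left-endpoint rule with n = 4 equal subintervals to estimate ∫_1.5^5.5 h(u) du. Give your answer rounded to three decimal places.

Δu = (5.5 − 1.5)/4 = 1.
Left endpoints: 1.5, 2.5, 3.5, 4.5.
h(1.5) ≈ 0.405, h(2.5) ≈ 0.916, h(3.5) ≈ 1.253, h(4.5) ≈ 1.504.
Sum = Δu · [h(1.5) + h(2.5) + h(3.5) + h(4.5)].
Sum ≈ 4.079.

4.079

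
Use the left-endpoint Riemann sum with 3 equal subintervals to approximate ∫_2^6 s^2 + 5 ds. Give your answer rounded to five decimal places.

69.18519

Δs = (6 − 2)/3 = 4/3.
Left endpoints: 2, 10/3, 14/3.
f(2) = 9, f(10/3) = 145/9, f(14/3) = 241/9.
Sum = Δs · [f(2) + f(10/3) + f(14/3)].
Sum ≈ 69.18519.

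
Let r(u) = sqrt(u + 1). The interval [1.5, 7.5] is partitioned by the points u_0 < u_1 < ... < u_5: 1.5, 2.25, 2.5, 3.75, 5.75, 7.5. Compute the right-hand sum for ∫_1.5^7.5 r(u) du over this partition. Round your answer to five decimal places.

14.84234

Subinterval widths: 0.75, 0.25, 1.25, 2, 1.75.
Right endpoints: 2.25, 2.5, 3.75, 5.75, 7.5.
r(2.25) ≈ 1.80278, r(2.5) ≈ 1.87083, r(3.75) ≈ 2.17945, r(5.75) ≈ 2.59808, r(7.5) ≈ 2.91548.
Sum = Σ Δu_i · r(u_i).
Sum ≈ 14.84234.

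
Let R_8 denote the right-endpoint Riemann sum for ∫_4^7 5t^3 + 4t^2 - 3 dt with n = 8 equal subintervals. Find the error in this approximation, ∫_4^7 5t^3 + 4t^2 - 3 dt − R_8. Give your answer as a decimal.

-292.39453125

Exact integral: ∫_4^7 f(t) dt = 3044.25.
R_8 = 3336.64453125.
Error = 3044.25 − 3336.64453125 = -292.39453125.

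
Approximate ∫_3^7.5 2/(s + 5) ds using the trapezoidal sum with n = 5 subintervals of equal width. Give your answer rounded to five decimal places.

0.89382

Δs = (7.5 − 3)/5 = 0.9.
f(3) = 0.25, f(3.9) = 20/89, f(4.8) = 10/49, f(5.7) = 20/107, f(6.6) = 5/29, f(7.5) = 0.16.
T_5 = (Δs/2)·[f(s_0) + 2f(s_1) + ... + 2f(s_{4}) + f(s_5)].
Sum ≈ 0.89382.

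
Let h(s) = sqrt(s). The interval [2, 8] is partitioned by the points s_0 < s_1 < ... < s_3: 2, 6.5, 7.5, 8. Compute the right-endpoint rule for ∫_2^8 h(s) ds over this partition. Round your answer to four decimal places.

Subinterval widths: 4.5, 1, 0.5.
Right endpoints: 6.5, 7.5, 8.
h(6.5) ≈ 2.5495, h(7.5) ≈ 2.7386, h(8) ≈ 2.8284.
Sum = Σ Δs_i · h(s_i).
Sum ≈ 15.6256.

15.6256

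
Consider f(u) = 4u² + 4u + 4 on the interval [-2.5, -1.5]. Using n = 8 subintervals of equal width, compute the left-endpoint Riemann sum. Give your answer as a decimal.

13.09375

Δu = (-1.5 − (-2.5))/8 = 0.125.
Left endpoints: -2.5, -2.375, -2.25, -2.125, -2, -1.875, -1.75, -1.625.
f(-2.5) = 19, f(-2.375) = 17.0625, f(-2.25) = 15.25, f(-2.125) = 13.5625, f(-2) = 12, f(-1.875) = 10.5625, f(-1.75) = 9.25, f(-1.625) = 8.0625.
Sum = Δu · [f(-2.5) + f(-2.375) + f(-2.25) + ...].
Sum = 13.09375.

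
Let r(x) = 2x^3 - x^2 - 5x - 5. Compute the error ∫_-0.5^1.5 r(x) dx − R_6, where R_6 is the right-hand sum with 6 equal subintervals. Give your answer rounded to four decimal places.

Exact integral: ∫_-0.5^1.5 r(x) dx ≈ -13.666667.
R_6 ≈ -14.425926.
Error ≈ -13.666667 − (-14.425926) ≈ 0.7593.

0.7593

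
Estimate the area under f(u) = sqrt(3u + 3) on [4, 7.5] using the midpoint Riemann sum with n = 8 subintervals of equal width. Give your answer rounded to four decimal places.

Δu = (7.5 − 4)/8 = 0.4375.
Midpoints: 4.21875, 4.65625, 5.09375, 5.53125, 5.96875, 6.40625, 6.84375, 7.28125.
f(4.21875) ≈ 3.9568, f(4.65625) ≈ 4.1193, f(5.09375) ≈ 4.2757, f(5.53125) ≈ 4.4265, f(5.96875) ≈ 4.5723, f(6.40625) ≈ 4.7137, f(6.84375) ≈ 4.8509, f(7.28125) ≈ 4.9844.
Sum = Δu · [f(4.21875) + f(4.65625) + f(5.09375) + ...].
Sum ≈ 15.7060.

15.7060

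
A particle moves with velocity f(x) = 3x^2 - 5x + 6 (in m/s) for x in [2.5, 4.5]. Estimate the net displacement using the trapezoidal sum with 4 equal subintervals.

Δx = (4.5 − 2.5)/4 = 0.5.
f(2.5) = 12.25, f(3) = 18, f(3.5) = 25.25, f(4) = 34, f(4.5) = 44.25.
T_4 = (Δx/2)·[f(x_0) + 2f(x_1) + 2f(x_2) + 2f(x_3) + f(x_4)].
Sum = 52.75.

52.75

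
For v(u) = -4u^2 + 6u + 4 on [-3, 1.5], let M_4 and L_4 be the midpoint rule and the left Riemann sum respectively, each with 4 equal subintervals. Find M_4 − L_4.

36.0703125

M_4 = -40.8515625.
L_4 = -76.921875.
M_4 − L_4 = 36.0703125.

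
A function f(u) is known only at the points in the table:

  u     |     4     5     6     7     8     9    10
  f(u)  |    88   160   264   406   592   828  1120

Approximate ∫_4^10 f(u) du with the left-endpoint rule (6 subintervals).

2338

Δu = 1.
Sum = 1·[88 + 160 + 264 + 406 + 592 + 828] = 2338.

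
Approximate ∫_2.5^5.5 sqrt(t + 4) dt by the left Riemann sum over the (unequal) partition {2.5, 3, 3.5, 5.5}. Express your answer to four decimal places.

8.0749

Subinterval widths: 0.5, 0.5, 2.
Left endpoints: 2.5, 3, 3.5.
f(2.5) ≈ 2.5495, f(3) ≈ 2.6458, f(3.5) ≈ 2.7386.
Sum = Σ Δt_i · f(t_i).
Sum ≈ 8.0749.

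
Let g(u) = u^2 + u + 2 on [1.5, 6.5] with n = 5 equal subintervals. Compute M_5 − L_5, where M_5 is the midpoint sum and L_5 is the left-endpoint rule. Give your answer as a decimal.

21.25

M_5 = 120.
L_5 = 98.75.
M_5 − L_5 = 21.25.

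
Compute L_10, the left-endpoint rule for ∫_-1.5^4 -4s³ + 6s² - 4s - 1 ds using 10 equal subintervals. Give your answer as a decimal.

Δs = (4 − (-1.5))/10 = 0.55.
Left endpoints: -1.5, -0.95, -0.4, 0.15, 0.7, 1.25, 1.8, 2.35, 2.9, 3.45.
f(-1.5) = 32, f(-0.95) = 11.6445, f(-0.4) = 1.816, f(0.15) = -1.4785, f(0.7) = -2.232, f(1.25) = -4.4375, f(1.8) = -12.088, f(2.35) = -29.1765, f(2.9) = -59.696, f(3.45) = -107.6395.
Sum = Δs · [f(-1.5) + f(-0.95) + f(-0.4) + ...].
Sum = -94.208125.

-94.208125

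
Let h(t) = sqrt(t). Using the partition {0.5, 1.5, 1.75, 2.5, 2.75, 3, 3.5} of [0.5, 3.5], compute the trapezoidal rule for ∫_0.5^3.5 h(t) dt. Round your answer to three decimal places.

Subinterval widths: 1, 0.25, 0.75, 0.25, 0.25, 0.5.
h(0.5) ≈ 0.707, h(1.5) ≈ 1.225, h(1.75) ≈ 1.323, h(2.5) ≈ 1.581, h(2.75) ≈ 1.658, h(3) ≈ 1.732, h(3.5) ≈ 1.871.
On each subinterval the trapezoid contributes (Δt_i/2)·[h(t_{i-1}) + h(t_i)].
Sum ≈ 4.103.

4.103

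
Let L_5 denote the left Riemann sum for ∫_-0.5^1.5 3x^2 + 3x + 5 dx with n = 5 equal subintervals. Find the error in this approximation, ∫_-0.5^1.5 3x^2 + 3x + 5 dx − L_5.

2.24

Exact integral: ∫_-0.5^1.5 f(x) dx = 16.5.
L_5 = 14.26.
Error = 16.5 − 14.26 = 2.24.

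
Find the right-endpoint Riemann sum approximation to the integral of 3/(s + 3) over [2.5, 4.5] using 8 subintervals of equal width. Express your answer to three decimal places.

0.913

Δs = (4.5 − 2.5)/8 = 0.25.
Right endpoints: 2.75, 3, 3.25, 3.5, 3.75, 4, 4.25, 4.5.
f(2.75) = 12/23, f(3) = 0.5, f(3.25) = 0.48, f(3.5) = 6/13, f(3.75) = 4/9, f(4) = 3/7, f(4.25) = 12/29, f(4.5) = 0.4.
Sum = Δs · [f(2.75) + f(3) + f(3.25) + ...].
Sum ≈ 0.913.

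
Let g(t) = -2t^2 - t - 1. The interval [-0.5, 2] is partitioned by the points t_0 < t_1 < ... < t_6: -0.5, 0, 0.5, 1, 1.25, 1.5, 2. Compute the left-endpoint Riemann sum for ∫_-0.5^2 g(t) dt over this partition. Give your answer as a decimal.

Subinterval widths: 0.5, 0.5, 0.5, 0.25, 0.25, 0.5.
Left endpoints: -0.5, 0, 0.5, 1, 1.25, 1.5.
g(-0.5) = -1, g(0) = -1, g(0.5) = -2, g(1) = -4, g(1.25) = -5.375, g(1.5) = -7.
Sum = Σ Δt_i · g(t_i).
Sum = -7.84375.

-7.84375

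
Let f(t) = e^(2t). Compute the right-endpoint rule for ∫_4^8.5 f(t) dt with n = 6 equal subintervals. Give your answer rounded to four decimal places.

Δt = (8.5 − 4)/6 = 0.75.
Right endpoints: 4.75, 5.5, 6.25, 7, 7.75, 8.5.
f(4.75) ≈ 13359.7268, f(5.5) ≈ 59874.1417, f(6.25) ≈ 268337.2865, f(7) ≈ 1202604.2842, f(7.75) ≈ 5389698.4763, f(8.5) ≈ 24154952.7536.
Sum = Δt · [f(4.75) + f(5.5) + f(6.25) + ...].
Sum ≈ 23316620.0018.

23316620.0018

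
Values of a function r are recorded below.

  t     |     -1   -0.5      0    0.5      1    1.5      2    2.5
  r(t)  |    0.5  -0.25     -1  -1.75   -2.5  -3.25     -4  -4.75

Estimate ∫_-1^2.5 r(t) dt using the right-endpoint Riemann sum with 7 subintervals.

-8.75

Δt = 0.5.
Sum = 0.5·[(-0.25) + (-1) + (-1.75) + (-2.5) + (-3.25) + (-4) + (-4.75)] = -8.75.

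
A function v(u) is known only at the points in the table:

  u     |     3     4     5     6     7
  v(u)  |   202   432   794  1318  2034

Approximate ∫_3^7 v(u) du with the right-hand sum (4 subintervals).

Δu = 1.
Sum = 1·[432 + 794 + 1318 + 2034] = 4578.

4578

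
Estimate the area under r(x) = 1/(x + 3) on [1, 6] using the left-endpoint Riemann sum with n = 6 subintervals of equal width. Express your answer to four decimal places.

0.8717

Δx = (6 − 1)/6 = 5/6.
Left endpoints: 1, 11/6, 8/3, 3.5, 13/3, 31/6.
r(1) = 0.25, r(11/6) = 6/29, r(8/3) = 3/17, r(3.5) = 2/13, r(13/3) = 3/22, r(31/6) = 6/49.
Sum = Δx · [r(1) + r(11/6) + r(8/3) + ...].
Sum ≈ 0.8717.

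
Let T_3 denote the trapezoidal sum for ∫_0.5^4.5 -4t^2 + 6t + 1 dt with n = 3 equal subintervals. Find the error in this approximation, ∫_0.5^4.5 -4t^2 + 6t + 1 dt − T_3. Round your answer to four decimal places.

4.7407

Exact integral: ∫_0.5^4.5 f(t) dt ≈ -57.333333.
T_3 ≈ -62.074074.
Error ≈ -57.333333 − (-62.074074) ≈ 4.7407.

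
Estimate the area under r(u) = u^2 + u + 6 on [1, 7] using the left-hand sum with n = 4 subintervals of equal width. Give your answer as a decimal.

Δu = (7 − 1)/4 = 1.5.
Left endpoints: 1, 2.5, 4, 5.5.
r(1) = 8, r(2.5) = 14.75, r(4) = 26, r(5.5) = 41.75.
Sum = Δu · [r(1) + r(2.5) + r(4) + r(5.5)].
Sum = 135.75.

135.75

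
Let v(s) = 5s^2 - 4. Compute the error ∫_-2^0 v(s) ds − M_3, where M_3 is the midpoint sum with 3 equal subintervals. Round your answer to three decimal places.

0.370

Exact integral: ∫_-2^0 v(s) ds ≈ 5.33333.
M_3 ≈ 4.96296.
Error ≈ 5.33333 − 4.96296 ≈ 0.370.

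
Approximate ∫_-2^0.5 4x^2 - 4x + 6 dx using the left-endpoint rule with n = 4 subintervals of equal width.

41.796875

Δx = (0.5 − (-2))/4 = 0.625.
Left endpoints: -2, -1.375, -0.75, -0.125.
f(-2) = 30, f(-1.375) = 19.0625, f(-0.75) = 11.25, f(-0.125) = 6.5625.
Sum = Δx · [f(-2) + f(-1.375) + f(-0.75) + f(-0.125)].
Sum = 41.796875.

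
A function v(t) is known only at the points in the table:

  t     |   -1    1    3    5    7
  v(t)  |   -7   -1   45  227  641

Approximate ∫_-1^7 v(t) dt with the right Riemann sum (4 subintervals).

Δt = 2.
Sum = 2·[(-1) + 45 + 227 + 641] = 1824.

1824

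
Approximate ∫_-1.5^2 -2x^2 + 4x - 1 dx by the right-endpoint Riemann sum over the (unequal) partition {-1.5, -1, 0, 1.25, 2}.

-4.15625

Subinterval widths: 0.5, 1, 1.25, 0.75.
Right endpoints: -1, 0, 1.25, 2.
f(-1) = -7, f(0) = -1, f(1.25) = 0.875, f(2) = -1.
Sum = Σ Δx_i · f(x_i).
Sum = -4.15625.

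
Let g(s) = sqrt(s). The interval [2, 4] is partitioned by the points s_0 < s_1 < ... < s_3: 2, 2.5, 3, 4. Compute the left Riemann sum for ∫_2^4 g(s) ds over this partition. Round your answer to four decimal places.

3.2297

Subinterval widths: 0.5, 0.5, 1.
Left endpoints: 2, 2.5, 3.
g(2) ≈ 1.4142, g(2.5) ≈ 1.5811, g(3) ≈ 1.7321.
Sum = Σ Δs_i · g(s_i).
Sum ≈ 3.2297.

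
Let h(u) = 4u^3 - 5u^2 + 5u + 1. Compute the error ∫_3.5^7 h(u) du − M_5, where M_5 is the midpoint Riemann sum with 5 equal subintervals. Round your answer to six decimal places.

8.289167

Exact integral: ∫_3.5^7 h(u) du ≈ 1846.10416667.
M_5 = 1837.815.
Error ≈ 1846.10416667 − 1837.815 ≈ 8.289167.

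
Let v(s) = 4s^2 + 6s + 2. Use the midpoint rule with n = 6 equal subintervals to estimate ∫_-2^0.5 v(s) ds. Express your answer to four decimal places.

Δs = (0.5 − (-2))/6 = 5/12.
Midpoints: -43/24, -1.375, -23/24, -13/24, -0.125, 7/24.
v(-43/24) = 589/144, v(-1.375) = 1.3125, v(-23/24) = -11/144, v(-13/24) = -11/144, v(-0.125) = 1.3125, v(7/24) = 589/144.
Sum = Δs · [v(-43/24) + v(-1.375) + v(-23/24) + ...].
Sum ≈ 4.4387.

4.4387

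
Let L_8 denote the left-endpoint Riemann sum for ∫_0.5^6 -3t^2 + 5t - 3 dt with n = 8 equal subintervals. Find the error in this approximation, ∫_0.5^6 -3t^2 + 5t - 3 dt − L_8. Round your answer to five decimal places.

-26.11426

Exact integral: ∫_0.5^6 f(t) dt = -143.
L_8 ≈ -116.8857422.
Error ≈ -143 − (-116.8857422) ≈ -26.11426.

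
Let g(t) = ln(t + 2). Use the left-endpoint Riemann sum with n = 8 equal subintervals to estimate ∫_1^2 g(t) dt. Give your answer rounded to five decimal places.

Δt = (2 − 1)/8 = 0.125.
Left endpoints: 1, 1.125, 1.25, 1.375, 1.5, 1.625, 1.75, 1.875.
g(1) ≈ 1.09861, g(1.125) ≈ 1.13943, g(1.25) ≈ 1.17865, g(1.375) ≈ 1.21640, g(1.5) ≈ 1.25276, g(1.625) ≈ 1.28785, g(1.75) ≈ 1.32176, g(1.875) ≈ 1.35455.
Sum = Δt · [g(1) + g(1.125) + g(1.25) + ...].
Sum ≈ 1.23125.

1.23125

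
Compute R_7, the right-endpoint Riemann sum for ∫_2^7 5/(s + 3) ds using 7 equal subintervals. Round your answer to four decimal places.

3.2935

Δs = (7 − 2)/7 = 5/7.
Right endpoints: 19/7, 24/7, 29/7, 34/7, 39/7, 44/7, 7.
f(19/7) = 0.875, f(24/7) = 7/9, f(29/7) = 0.7, f(34/7) = 7/11, f(39/7) = 7/12, f(44/7) = 7/13, f(7) = 0.5.
Sum = Δs · [f(19/7) + f(24/7) + f(29/7) + ...].
Sum ≈ 3.2935.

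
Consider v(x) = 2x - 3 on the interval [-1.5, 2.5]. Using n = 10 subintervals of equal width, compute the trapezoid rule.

Δx = (2.5 − (-1.5))/10 = 0.4.
v(-1.5) = -6, v(-1.1) = -5.2, v(-0.7) = -4.4, v(-0.3) = -3.6, v(0.1) = -2.8, v(0.5) = -2, v(0.9) = -1.2, v(1.3) = -0.4, v(1.7) = 0.4, v(2.1) = 1.2, v(2.5) = 2.
T_10 = (Δx/2)·[v(x_0) + 2v(x_1) + ... + 2v(x_{9}) + v(x_10)].
Sum = -8.

-8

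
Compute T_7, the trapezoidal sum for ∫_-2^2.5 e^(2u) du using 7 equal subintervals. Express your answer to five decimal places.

Δu = (2.5 − (-2))/7 = 9/14.
f(-2) ≈ 0.01832, f(-19/14) ≈ 0.06625, f(-5/7) ≈ 0.23965, f(-1/14) ≈ 0.86688, f(4/7) ≈ 3.13571, f(17/14) ≈ 11.34267, f(13/7) ≈ 41.02927, f(2.5) ≈ 148.41316.
T_7 = (Δu/2)·[f(u_0) + 2f(u_1) + ... + 2f(u_{6}) + f(u_7)].
Sum ≈ 84.14754.

84.14754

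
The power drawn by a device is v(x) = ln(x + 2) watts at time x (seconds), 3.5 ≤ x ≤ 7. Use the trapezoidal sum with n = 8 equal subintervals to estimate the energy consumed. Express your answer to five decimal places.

6.89778

Δx = (7 − 3.5)/8 = 0.4375.
v(3.5) ≈ 1.70475, v(3.9375) ≈ 1.78129, v(4.375) ≈ 1.85238, v(4.8125) ≈ 1.91876, v(5.25) ≈ 1.98100, v(5.6875) ≈ 2.03960, v(6.125) ≈ 2.09495, v(6.5625) ≈ 2.14739, v(7) ≈ 2.19722.
T_8 = (Δx/2)·[v(x_0) + 2v(x_1) + ... + 2v(x_{7}) + v(x_8)].
Sum ≈ 6.89778.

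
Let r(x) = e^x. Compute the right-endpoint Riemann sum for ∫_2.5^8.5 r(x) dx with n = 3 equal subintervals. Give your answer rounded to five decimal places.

Δx = (8.5 − 2.5)/3 = 2.
Right endpoints: 4.5, 6.5, 8.5.
r(4.5) ≈ 90.01713, r(6.5) ≈ 665.14163, r(8.5) ≈ 4914.76884.
Sum = Δx · [r(4.5) + r(6.5) + r(8.5)].
Sum ≈ 11339.85521.

11339.85521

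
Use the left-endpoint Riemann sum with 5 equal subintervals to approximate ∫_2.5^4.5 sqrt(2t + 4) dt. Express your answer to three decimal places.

6.502

Δt = (4.5 − 2.5)/5 = 0.4.
Left endpoints: 2.5, 2.9, 3.3, 3.7, 4.1.
f(2.5) ≈ 3.000, f(2.9) ≈ 3.130, f(3.3) ≈ 3.256, f(3.7) ≈ 3.376, f(4.1) ≈ 3.493.
Sum = Δt · [f(2.5) + f(2.9) + f(3.3) + f(3.7) + f(4.1)].
Sum ≈ 6.502.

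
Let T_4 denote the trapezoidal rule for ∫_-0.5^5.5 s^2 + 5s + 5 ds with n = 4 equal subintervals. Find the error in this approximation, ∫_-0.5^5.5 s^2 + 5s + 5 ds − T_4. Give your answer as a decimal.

Exact integral: ∫_-0.5^5.5 f(s) ds = 160.5.
T_4 = 162.75.
Error = 160.5 − 162.75 = -2.25.

-2.25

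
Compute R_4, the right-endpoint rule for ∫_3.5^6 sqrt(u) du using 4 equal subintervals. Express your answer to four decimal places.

Δu = (6 − 3.5)/4 = 0.625.
Right endpoints: 4.125, 4.75, 5.375, 6.
f(4.125) ≈ 2.0310, f(4.75) ≈ 2.1794, f(5.375) ≈ 2.3184, f(6) ≈ 2.4495.
Sum = Δu · [f(4.125) + f(4.75) + f(5.375) + f(6)].
Sum ≈ 5.6115.

5.6115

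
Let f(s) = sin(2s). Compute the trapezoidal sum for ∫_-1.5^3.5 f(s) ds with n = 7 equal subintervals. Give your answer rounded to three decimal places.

Δs = (3.5 − (-1.5))/7 = 5/7.
f(-1.5) ≈ -0.141, f(-11/14) ≈ -1.000, f(-1/14) ≈ -0.142, f(9/14) ≈ 0.960, f(19/14) ≈ 0.414, f(29/14) ≈ -0.842, f(39/14) ≈ -0.653, f(3.5) ≈ 0.657.
T_7 = (Δs/2)·[f(s_0) + 2f(s_1) + ... + 2f(s_{6}) + f(s_7)].
Sum ≈ -0.718.

-0.718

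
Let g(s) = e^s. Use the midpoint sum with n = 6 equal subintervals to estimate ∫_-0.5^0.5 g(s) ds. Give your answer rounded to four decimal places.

1.0410

Δs = (0.5 − (-0.5))/6 = 1/6.
Midpoints: -5/12, -0.25, -1/12, 1/12, 0.25, 5/12.
g(-5/12) ≈ 0.6592, g(-0.25) ≈ 0.7788, g(-1/12) ≈ 0.9200, g(1/12) ≈ 1.0869, g(0.25) ≈ 1.2840, g(5/12) ≈ 1.5169.
Sum = Δs · [g(-5/12) + g(-0.25) + g(-1/12) + ...].
Sum ≈ 1.0410.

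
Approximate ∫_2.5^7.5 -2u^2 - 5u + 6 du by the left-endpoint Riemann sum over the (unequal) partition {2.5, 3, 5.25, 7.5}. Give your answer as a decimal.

Subinterval widths: 0.5, 2.25, 2.25.
Left endpoints: 2.5, 3, 5.25.
f(2.5) = -19, f(3) = -27, f(5.25) = -75.375.
Sum = Σ Δu_i · f(u_i).
Sum = -239.84375.

-239.84375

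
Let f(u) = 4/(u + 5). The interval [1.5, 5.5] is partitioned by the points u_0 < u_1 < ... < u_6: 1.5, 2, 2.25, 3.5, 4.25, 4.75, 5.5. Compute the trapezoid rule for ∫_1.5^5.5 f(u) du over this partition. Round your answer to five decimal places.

1.92205

Subinterval widths: 0.5, 0.25, 1.25, 0.75, 0.5, 0.75.
f(1.5) = 8/13, f(2) = 4/7, f(2.25) = 16/29, f(3.5) = 8/17, f(4.25) = 16/37, f(4.75) = 16/39, f(5.5) = 8/21.
On each subinterval the trapezoid contributes (Δu_i/2)·[f(u_{i-1}) + f(u_i)].
Sum ≈ 1.92205.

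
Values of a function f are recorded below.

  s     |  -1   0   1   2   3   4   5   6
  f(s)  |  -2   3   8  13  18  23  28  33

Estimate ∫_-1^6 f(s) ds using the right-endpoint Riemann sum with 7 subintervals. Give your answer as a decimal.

Δs = 1.
Sum = 1·[3 + 8 + 13 + 18 + 23 + 28 + 33] = 126.

126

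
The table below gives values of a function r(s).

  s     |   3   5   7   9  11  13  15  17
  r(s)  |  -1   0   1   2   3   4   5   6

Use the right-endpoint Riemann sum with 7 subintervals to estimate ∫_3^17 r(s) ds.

Δs = 2.
Sum = 2·[0 + 1 + 2 + 3 + 4 + 5 + 6] = 42.

42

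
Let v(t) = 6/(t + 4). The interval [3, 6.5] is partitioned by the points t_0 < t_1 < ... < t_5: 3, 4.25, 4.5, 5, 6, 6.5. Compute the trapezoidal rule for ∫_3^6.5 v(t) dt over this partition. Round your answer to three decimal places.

2.439

Subinterval widths: 1.25, 0.25, 0.5, 1, 0.5.
v(3) = 6/7, v(4.25) = 8/11, v(4.5) = 12/17, v(5) = 2/3, v(6) = 0.6, v(6.5) = 4/7.
On each subinterval the trapezoid contributes (Δt_i/2)·[v(t_{i-1}) + v(t_i)].
Sum ≈ 2.439.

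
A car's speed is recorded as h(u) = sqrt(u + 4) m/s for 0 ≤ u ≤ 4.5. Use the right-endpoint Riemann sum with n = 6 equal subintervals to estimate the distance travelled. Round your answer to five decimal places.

Δu = (4.5 − 0)/6 = 0.75.
Right endpoints: 0.75, 1.5, 2.25, 3, 3.75, 4.5.
h(0.75) ≈ 2.17945, h(1.5) ≈ 2.34521, h(2.25) ≈ 2.50000, h(3) ≈ 2.64575, h(3.75) ≈ 2.78388, h(4.5) ≈ 2.91548.
Sum = Δu · [h(0.75) + h(1.5) + h(2.25) + ...].
Sum ≈ 11.52733.

11.52733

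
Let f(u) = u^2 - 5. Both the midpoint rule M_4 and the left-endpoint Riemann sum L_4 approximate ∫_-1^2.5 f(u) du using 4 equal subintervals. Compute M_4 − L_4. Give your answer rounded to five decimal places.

M_4 ≈ -12.1816406.
L_4 = -13.80859375.
M_4 − L_4 ≈ 1.62695.

1.62695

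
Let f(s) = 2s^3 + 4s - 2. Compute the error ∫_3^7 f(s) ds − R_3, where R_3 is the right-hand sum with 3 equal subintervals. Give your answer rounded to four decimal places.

-467.5556

Exact integral: ∫_3^7 f(s) ds = 1232.
R_3 ≈ 1699.555556.
Error ≈ 1232 − 1699.555556 ≈ -467.5556.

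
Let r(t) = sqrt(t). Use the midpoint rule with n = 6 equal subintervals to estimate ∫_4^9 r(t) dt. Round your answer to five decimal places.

12.66907

Δt = (9 − 4)/6 = 5/6.
Midpoints: 53/12, 5.25, 73/12, 83/12, 7.75, 103/12.
r(53/12) ≈ 2.10159, r(5.25) ≈ 2.29129, r(73/12) ≈ 2.46644, r(83/12) ≈ 2.62996, r(7.75) ≈ 2.78388, r(103/12) ≈ 2.92973.
Sum = Δt · [r(53/12) + r(5.25) + r(73/12) + ...].
Sum ≈ 12.66907.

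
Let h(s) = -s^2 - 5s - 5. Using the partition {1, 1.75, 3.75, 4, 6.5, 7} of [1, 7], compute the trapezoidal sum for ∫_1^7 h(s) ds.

-268.03125

Subinterval widths: 0.75, 2, 0.25, 2.5, 0.5.
h(1) = -11, h(1.75) = -16.8125, h(3.75) = -37.8125, h(4) = -41, h(6.5) = -79.75, h(7) = -89.
On each subinterval the trapezoid contributes (Δs_i/2)·[h(s_{i-1}) + h(s_i)].
Sum = -268.03125.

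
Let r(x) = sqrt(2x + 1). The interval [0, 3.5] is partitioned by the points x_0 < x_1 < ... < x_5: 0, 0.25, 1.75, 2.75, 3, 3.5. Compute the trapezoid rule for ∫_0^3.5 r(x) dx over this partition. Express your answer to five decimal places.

7.14101

Subinterval widths: 0.25, 1.5, 1, 0.25, 0.5.
r(0) ≈ 1.00000, r(0.25) ≈ 1.22474, r(1.75) ≈ 2.12132, r(2.75) ≈ 2.54951, r(3) ≈ 2.64575, r(3.5) ≈ 2.82843.
On each subinterval the trapezoid contributes (Δx_i/2)·[r(x_{i-1}) + r(x_i)].
Sum ≈ 7.14101.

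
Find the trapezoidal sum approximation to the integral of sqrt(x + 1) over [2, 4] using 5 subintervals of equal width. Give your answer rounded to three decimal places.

3.989

Δx = (4 − 2)/5 = 0.4.
f(2) ≈ 1.732, f(2.4) ≈ 1.844, f(2.8) ≈ 1.949, f(3.2) ≈ 2.049, f(3.6) ≈ 2.145, f(4) ≈ 2.236.
T_5 = (Δx/2)·[f(x_0) + 2f(x_1) + ... + 2f(x_{4}) + f(x_5)].
Sum ≈ 3.989.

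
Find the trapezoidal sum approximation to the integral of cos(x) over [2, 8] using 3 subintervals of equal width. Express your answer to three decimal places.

0.051

Δx = (8 − 2)/3 = 2.
f(2) ≈ -0.416, f(4) ≈ -0.654, f(6) ≈ 0.960, f(8) ≈ -0.146.
T_3 = (Δx/2)·[f(x_0) + 2f(x_1) + 2f(x_2) + f(x_3)].
Sum ≈ 0.051.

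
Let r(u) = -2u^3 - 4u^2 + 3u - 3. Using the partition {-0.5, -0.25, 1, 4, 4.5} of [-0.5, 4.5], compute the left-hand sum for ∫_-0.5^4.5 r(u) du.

Subinterval widths: 0.25, 1.25, 3, 0.5.
Left endpoints: -0.5, -0.25, 1, 4.
r(-0.5) = -5.25, r(-0.25) = -3.96875, r(1) = -6, r(4) = -183.
Sum = Σ Δu_i · r(u_i).
Sum = -115.7734375.

-115.7734375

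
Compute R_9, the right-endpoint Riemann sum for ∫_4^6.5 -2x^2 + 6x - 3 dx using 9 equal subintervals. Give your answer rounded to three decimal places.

Δx = (6.5 − 4)/9 = 5/18.
Right endpoints: 77/18, 41/9, 29/6, 46/9, 97/18, 17/3, 107/18, 56/9, 6.5.
f(77/18) = -2257/162, f(41/9) = -1391/81, f(29/6) = -373/18, f(46/9) = -1991/81, f(97/18) = -4657/162, f(17/3) = -299/9, f(107/18) = -6157/162, f(56/9) = -3491/81, f(6.5) = -48.5.
Sum = Δx · [f(77/18) + f(41/9) + f(29/6) + ...].
Sum ≈ -74.439.

-74.439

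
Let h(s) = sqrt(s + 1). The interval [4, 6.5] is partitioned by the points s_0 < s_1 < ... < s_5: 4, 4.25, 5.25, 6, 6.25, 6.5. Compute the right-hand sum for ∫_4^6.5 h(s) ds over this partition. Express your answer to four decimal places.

Subinterval widths: 0.25, 1, 0.75, 0.25, 0.25.
Right endpoints: 4.25, 5.25, 6, 6.25, 6.5.
h(4.25) ≈ 2.2913, h(5.25) ≈ 2.5000, h(6) ≈ 2.6458, h(6.25) ≈ 2.6926, h(6.5) ≈ 2.7386.
Sum = Σ Δs_i · h(s_i).
Sum ≈ 6.4149.

6.4149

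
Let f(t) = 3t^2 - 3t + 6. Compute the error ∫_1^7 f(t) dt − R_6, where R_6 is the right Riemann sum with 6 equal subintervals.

Exact integral: ∫_1^7 f(t) dt = 306.
R_6 = 372.
Error = 306 − 372 = -66.

-66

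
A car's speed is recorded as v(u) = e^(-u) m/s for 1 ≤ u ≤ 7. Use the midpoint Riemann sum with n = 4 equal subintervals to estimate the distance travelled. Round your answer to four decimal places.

Δu = (7 − 1)/4 = 1.5.
Midpoints: 1.75, 3.25, 4.75, 6.25.
v(1.75) ≈ 0.1738, v(3.25) ≈ 0.0388, v(4.75) ≈ 0.0087, v(6.25) ≈ 0.0019.
Sum = Δu · [v(1.75) + v(3.25) + v(4.75) + v(6.25)].
Sum ≈ 0.3347.

0.3347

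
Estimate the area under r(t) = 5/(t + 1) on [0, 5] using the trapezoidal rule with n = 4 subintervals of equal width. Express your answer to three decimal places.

Δt = (5 − 0)/4 = 1.25.
r(0) = 5, r(1.25) = 20/9, r(2.5) = 10/7, r(3.75) = 20/19, r(5) = 5/6.
T_4 = (Δt/2)·[r(t_0) + 2r(t_1) + 2r(t_2) + 2r(t_3) + r(t_4)].
Sum ≈ 9.525.

9.525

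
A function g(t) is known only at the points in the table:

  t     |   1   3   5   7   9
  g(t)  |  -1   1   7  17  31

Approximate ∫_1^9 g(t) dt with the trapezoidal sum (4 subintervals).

Δt = 2.
T_4 = (2/2)·[(-1) + 2·1 + 2·7 + 2·17 + 31] = 80.

80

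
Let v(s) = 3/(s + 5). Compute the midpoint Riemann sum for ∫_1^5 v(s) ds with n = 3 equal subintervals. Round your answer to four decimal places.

1.5286

Δs = (5 − 1)/3 = 4/3.
Midpoints: 5/3, 3, 13/3.
v(5/3) = 0.45, v(3) = 0.375, v(13/3) = 9/28.
Sum = Δs · [v(5/3) + v(3) + v(13/3)].
Sum ≈ 1.5286.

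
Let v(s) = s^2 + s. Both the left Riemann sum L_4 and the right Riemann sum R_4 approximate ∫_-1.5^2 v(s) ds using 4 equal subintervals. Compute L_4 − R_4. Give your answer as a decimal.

-4.59375

L_4 = 2.81640625.
R_4 = 7.41015625.
L_4 − R_4 = -4.59375.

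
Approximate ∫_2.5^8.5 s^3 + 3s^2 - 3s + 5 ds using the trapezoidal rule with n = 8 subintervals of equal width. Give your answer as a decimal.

1835.71875

Δs = (8.5 − 2.5)/8 = 0.75.
f(2.5) = 31.875, f(3.25) = 61.265625, f(4) = 105, f(4.75) = 165.609375, f(5.5) = 245.625, f(6.25) = 347.578125, f(7) = 474, f(7.75) = 627.421875, f(8.5) = 810.375.
T_8 = (Δs/2)·[f(s_0) + 2f(s_1) + ... + 2f(s_{7}) + f(s_8)].
Sum = 1835.71875.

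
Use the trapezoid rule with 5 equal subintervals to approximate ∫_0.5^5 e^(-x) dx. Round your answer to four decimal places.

Δx = (5 − 0.5)/5 = 0.9.
f(0.5) ≈ 0.6065, f(1.4) ≈ 0.2466, f(2.3) ≈ 0.1003, f(3.2) ≈ 0.0408, f(4.1) ≈ 0.0166, f(5) ≈ 0.0067.
T_5 = (Δx/2)·[f(x_0) + 2f(x_1) + ... + 2f(x_{4}) + f(x_5)].
Sum ≈ 0.6397.

0.6397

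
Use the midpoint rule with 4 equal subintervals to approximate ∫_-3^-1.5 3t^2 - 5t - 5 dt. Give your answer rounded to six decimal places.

Δt = (-1.5 − (-3))/4 = 0.375.
Midpoints: -2.8125, -2.4375, -2.0625, -1.6875.
f(-2.8125) = 32.79296875, f(-2.4375) = 25.01171875, f(-2.0625) = 18.07421875, f(-1.6875) = 11.98046875.
Sum = Δt · [f(-2.8125) + f(-2.4375) + f(-2.0625) + f(-1.6875)].
Sum ≈ 32.947266.

32.947266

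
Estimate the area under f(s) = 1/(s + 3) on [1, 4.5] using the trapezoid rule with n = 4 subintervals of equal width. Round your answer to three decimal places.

Δs = (4.5 − 1)/4 = 0.875.
f(1) = 0.25, f(1.875) = 8/39, f(2.75) = 4/23, f(3.625) = 8/53, f(4.5) = 2/15.
T_4 = (Δs/2)·[f(s_0) + 2f(s_1) + 2f(s_2) + 2f(s_3) + f(s_4)].
Sum ≈ 0.631.

0.631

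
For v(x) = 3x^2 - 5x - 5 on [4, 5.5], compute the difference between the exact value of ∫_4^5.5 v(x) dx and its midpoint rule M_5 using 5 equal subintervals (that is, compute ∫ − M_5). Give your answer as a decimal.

Exact integral: ∫_4^5.5 v(x) dx = 59.25.
M_5 = 59.21625.
Error = 59.25 − 59.21625 = 0.03375.

0.03375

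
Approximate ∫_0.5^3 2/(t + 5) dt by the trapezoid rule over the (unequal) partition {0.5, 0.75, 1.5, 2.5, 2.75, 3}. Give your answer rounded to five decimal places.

Subinterval widths: 0.25, 0.75, 1, 0.25, 0.25.
f(0.5) = 4/11, f(0.75) = 8/23, f(1.5) = 4/13, f(2.5) = 4/15, f(2.75) = 8/31, f(3) = 0.25.
On each subinterval the trapezoid contributes (Δt_i/2)·[f(t_{i-1}) + f(t_i)].
Sum ≈ 0.75103.

0.75103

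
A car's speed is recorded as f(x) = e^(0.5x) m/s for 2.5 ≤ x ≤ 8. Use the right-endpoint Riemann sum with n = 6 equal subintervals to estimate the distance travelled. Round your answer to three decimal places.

Δx = (8 − 2.5)/6 = 11/12.
Right endpoints: 41/12, 13/3, 5.25, 37/6, 85/12, 8.
f(41/12) ≈ 5.520, f(13/3) ≈ 8.729, f(5.25) ≈ 13.805, f(37/6) ≈ 21.831, f(85/12) ≈ 34.524, f(8) ≈ 54.598.
Sum = Δx · [f(41/12) + f(13/3) + f(5.25) + ...].
Sum ≈ 127.423.

127.423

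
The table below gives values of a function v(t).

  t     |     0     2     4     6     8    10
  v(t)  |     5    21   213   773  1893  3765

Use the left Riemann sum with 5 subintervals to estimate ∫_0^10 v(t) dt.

Δt = 2.
Sum = 2·[5 + 21 + 213 + 773 + 1893] = 5810.

5810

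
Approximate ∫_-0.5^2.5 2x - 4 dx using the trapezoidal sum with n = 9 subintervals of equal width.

-6

Δx = (2.5 − (-0.5))/9 = 1/3.
f(-0.5) = -5, f(-1/6) = -13/3, f(1/6) = -11/3, f(0.5) = -3, f(5/6) = -7/3, f(7/6) = -5/3, f(1.5) = -1, f(11/6) = -1/3, f(13/6) = 1/3, f(2.5) = 1.
T_9 = (Δx/2)·[f(x_0) + 2f(x_1) + ... + 2f(x_{8}) + f(x_9)].
Sum = -6.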